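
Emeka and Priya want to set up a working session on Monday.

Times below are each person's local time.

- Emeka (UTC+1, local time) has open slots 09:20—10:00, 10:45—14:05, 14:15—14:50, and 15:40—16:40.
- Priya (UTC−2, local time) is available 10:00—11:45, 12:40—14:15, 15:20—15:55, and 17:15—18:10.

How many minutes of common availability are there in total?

Emeka → UTC: 08:20–09:00, 09:45–13:05, 13:15–13:50, 14:40–15:40.
Priya → UTC: 12:00–13:45, 14:40–16:15, 17:20–17:55, 19:15–20:10.
Emeka ∩ Priya: 12:00–13:05, 13:15–13:45, 14:40–15:40.
Total common minutes: 65 + 30 + 60 = 155.

155 minutes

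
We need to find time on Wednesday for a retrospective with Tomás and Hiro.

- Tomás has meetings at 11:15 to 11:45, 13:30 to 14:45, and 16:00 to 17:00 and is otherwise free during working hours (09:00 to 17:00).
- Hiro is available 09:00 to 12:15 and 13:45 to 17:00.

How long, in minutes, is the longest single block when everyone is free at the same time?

Tomás free within 09:00–17:00: 09:00–11:15, 11:45–13:30, 14:45–16:00.
Tomás ∩ Hiro: 09:00–11:15, 11:45–12:15, 14:45–16:00.
Common window lengths: 135, 30, 75 min; longest is 135.

135 minutes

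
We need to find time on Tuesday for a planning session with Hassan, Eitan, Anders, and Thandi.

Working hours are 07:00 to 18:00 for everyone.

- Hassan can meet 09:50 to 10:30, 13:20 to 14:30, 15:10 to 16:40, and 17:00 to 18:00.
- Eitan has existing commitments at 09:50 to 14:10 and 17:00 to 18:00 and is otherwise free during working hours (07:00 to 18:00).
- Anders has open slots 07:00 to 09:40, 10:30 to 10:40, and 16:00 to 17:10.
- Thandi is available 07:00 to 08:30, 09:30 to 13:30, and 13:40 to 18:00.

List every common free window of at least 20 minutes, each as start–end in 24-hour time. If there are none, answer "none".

16:00–16:40

Eitan free within 07:00–18:00: 07:00–09:50, 14:10–17:00.
Hassan ∩ Eitan: 14:10–14:30, 15:10–16:40.
Hassan ∩ Eitan ∩ Anders: 16:00–16:40.
Hassan ∩ Eitan ∩ Anders ∩ Thandi: 16:00–16:40.
Windows ≥ 20 min: 16:00–16:40.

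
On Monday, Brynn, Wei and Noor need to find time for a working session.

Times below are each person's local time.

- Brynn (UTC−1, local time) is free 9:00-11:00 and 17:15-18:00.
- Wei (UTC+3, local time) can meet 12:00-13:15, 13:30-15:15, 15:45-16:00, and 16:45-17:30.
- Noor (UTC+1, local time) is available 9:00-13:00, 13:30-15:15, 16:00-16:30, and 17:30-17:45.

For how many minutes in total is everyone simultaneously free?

Brynn → UTC: 10:00–12:00, 18:15–19:00.
Wei → UTC: 09:00–10:15, 10:30–12:15, 12:45–13:00, 13:45–14:30.
Noor → UTC: 08:00–12:00, 12:30–14:15, 15:00–15:30, 16:30–16:45.
Brynn ∩ Wei: 10:00–10:15, 10:30–12:00.
Brynn ∩ Wei ∩ Noor: 10:00–10:15, 10:30–12:00.
Total common minutes: 15 + 90 = 105.

105 minutes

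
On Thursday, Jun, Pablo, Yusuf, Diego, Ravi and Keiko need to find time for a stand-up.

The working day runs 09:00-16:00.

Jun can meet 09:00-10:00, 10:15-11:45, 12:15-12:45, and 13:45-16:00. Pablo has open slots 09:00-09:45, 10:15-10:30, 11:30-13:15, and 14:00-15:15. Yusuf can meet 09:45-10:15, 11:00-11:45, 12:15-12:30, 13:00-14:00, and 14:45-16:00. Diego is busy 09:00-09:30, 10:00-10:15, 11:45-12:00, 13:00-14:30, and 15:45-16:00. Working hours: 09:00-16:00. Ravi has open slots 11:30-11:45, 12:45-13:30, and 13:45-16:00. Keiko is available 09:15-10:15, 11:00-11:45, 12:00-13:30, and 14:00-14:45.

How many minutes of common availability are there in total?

Diego free within 09:00–16:00: 09:30–10:00, 10:15–11:45, 12:00–13:00, 14:30–15:45.
Jun ∩ Pablo: 09:00–09:45, 10:15–10:30, 11:30–11:45, 12:15–12:45, 14:00–15:15.
Jun ∩ Pablo ∩ Yusuf: 11:30–11:45, 12:15–12:30, 14:45–15:15.
Jun ∩ Pablo ∩ Yusuf ∩ Diego: 11:30–11:45, 12:15–12:30, 14:45–15:15.
Jun ∩ Pablo ∩ Yusuf ∩ Diego ∩ Ravi: 11:30–11:45, 14:45–15:15.
Jun ∩ Pablo ∩ Yusuf ∩ Diego ∩ Ravi ∩ Keiko: 11:30–11:45.
Total common minutes: 15.

15 minutes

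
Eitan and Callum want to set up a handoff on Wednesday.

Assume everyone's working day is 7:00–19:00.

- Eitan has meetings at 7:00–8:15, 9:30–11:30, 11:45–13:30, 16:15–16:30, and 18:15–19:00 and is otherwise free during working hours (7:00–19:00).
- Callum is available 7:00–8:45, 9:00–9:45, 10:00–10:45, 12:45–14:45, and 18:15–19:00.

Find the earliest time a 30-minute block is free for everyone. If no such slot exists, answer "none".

Eitan free within 07:00–19:00: 08:15–09:30, 11:30–11:45, 13:30–16:15, 16:30–18:15.
Eitan ∩ Callum: 08:15–08:45, 09:00–09:30, 13:30–14:45.
Windows ≥ 30 min: 08:15–08:45, 09:00–09:30, 13:30–14:45.
Earliest such window starts at 08:15.

08:15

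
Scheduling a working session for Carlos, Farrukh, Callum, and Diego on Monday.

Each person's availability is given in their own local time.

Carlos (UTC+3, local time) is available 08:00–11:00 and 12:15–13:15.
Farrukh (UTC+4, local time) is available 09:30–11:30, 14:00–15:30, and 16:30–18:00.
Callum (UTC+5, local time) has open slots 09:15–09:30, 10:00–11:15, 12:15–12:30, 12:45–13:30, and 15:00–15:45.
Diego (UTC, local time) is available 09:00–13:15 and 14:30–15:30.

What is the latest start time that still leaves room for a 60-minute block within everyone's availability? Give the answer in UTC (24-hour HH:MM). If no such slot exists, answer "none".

Carlos → UTC: 05:00–08:00, 09:15–10:15.
Farrukh → UTC: 05:30–07:30, 10:00–11:30, 12:30–14:00.
Callum → UTC: 04:15–04:30, 05:00–06:15, 07:15–07:30, 07:45–08:30, 10:00–10:45.
Diego → UTC: 09:00–13:15, 14:30–15:30.
Carlos ∩ Farrukh: 05:30–07:30, 10:00–10:15.
Carlos ∩ Farrukh ∩ Callum: 05:30–06:15, 07:15–07:30, 10:00–10:15.
Carlos ∩ Farrukh ∩ Callum ∩ Diego: 10:00–10:15.
Windows ≥ 60 min: (none).

none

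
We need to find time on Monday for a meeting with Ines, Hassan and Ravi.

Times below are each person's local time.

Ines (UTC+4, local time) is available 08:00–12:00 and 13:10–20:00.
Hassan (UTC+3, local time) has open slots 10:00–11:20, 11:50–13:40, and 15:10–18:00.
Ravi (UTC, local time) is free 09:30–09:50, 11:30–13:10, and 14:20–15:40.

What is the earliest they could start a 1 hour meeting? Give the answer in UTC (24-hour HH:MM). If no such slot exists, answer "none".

Ines → UTC: 04:00–08:00, 09:10–16:00.
Hassan → UTC: 07:00–08:20, 08:50–10:40, 12:10–15:00.
Ravi → UTC: 09:30–09:50, 11:30–13:10, 14:20–15:40.
Ines ∩ Hassan: 07:00–08:00, 09:10–10:40, 12:10–15:00.
Ines ∩ Hassan ∩ Ravi: 09:30–09:50, 12:10–13:10, 14:20–15:00.
Windows ≥ 60 min: 12:10–13:10.
Earliest such window starts at 12:10.

12:10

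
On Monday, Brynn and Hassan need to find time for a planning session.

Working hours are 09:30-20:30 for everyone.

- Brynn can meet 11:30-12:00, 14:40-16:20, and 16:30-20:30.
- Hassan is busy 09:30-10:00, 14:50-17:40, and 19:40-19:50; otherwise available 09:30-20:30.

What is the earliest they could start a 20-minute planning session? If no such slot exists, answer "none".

Hassan free within 09:30–20:30: 10:00–14:50, 17:40–19:40, 19:50–20:30.
Brynn ∩ Hassan: 11:30–12:00, 14:40–14:50, 17:40–19:40, 19:50–20:30.
Windows ≥ 20 min: 11:30–12:00, 17:40–19:40, 19:50–20:30.
Earliest such window starts at 11:30.

11:30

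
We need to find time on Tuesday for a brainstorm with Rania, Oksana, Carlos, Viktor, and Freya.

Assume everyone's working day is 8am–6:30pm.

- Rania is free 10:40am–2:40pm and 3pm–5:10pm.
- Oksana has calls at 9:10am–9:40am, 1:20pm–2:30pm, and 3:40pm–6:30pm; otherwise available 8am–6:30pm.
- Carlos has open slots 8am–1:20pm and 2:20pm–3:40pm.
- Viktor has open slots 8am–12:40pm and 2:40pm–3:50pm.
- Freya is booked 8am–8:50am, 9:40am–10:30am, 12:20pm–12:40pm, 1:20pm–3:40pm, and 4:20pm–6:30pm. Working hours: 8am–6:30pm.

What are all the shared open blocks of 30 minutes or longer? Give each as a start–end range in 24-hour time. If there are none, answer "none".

10:40–12:20

Oksana free within 08:00–18:30: 08:00–09:10, 09:40–13:20, 14:30–15:40.
Freya free within 08:00–18:30: 08:50–09:40, 10:30–12:20, 12:40–13:20, 15:40–16:20.
Rania ∩ Oksana: 10:40–13:20, 14:30–14:40, 15:00–15:40.
Rania ∩ Oksana ∩ Carlos: 10:40–13:20, 14:30–14:40, 15:00–15:40.
Rania ∩ Oksana ∩ Carlos ∩ Viktor: 10:40–12:40, 15:00–15:40.
Rania ∩ Oksana ∩ Carlos ∩ Viktor ∩ Freya: 10:40–12:20.
Windows ≥ 30 min: 10:40–12:20.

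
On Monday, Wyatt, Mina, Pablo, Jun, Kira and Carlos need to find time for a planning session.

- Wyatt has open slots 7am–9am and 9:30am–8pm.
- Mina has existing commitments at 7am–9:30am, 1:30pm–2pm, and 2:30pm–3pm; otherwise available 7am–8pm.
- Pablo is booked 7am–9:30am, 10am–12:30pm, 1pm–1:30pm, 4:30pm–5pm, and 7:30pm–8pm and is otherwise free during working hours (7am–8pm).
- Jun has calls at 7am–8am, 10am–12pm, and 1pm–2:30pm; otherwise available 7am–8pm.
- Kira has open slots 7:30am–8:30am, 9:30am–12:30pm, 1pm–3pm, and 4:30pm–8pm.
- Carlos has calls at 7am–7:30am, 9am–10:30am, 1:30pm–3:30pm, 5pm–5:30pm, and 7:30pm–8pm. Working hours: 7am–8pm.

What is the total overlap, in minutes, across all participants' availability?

120 minutes

Mina free within 07:00–20:00: 09:30–13:30, 14:00–14:30, 15:00–20:00.
Pablo free within 07:00–20:00: 09:30–10:00, 12:30–13:00, 13:30–16:30, 17:00–19:30.
Jun free within 07:00–20:00: 08:00–10:00, 12:00–13:00, 14:30–20:00.
Carlos free within 07:00–20:00: 07:30–09:00, 10:30–13:30, 15:30–17:00, 17:30–19:30.
Wyatt ∩ Mina: 09:30–13:30, 14:00–14:30, 15:00–20:00.
Wyatt ∩ Mina ∩ Pablo: 09:30–10:00, 12:30–13:00, 14:00–14:30, 15:00–16:30, 17:00–19:30.
Wyatt ∩ Mina ∩ Pablo ∩ Jun: 09:30–10:00, 12:30–13:00, 15:00–16:30, 17:00–19:30.
Wyatt ∩ Mina ∩ Pablo ∩ Jun ∩ Kira: 09:30–10:00, 17:00–19:30.
Wyatt ∩ Mina ∩ Pablo ∩ Jun ∩ Kira ∩ Carlos: 17:30–19:30.
Total common minutes: 120.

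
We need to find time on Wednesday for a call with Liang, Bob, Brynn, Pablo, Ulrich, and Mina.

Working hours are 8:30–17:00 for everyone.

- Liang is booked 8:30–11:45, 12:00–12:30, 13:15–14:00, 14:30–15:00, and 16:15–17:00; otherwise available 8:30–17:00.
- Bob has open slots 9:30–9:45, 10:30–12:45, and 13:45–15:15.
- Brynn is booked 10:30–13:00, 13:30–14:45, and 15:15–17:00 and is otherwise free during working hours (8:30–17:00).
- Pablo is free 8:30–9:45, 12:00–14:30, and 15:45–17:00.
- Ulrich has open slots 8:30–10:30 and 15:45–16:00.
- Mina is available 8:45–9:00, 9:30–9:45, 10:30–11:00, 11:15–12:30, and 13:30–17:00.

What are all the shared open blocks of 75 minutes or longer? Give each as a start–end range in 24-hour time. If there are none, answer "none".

Liang free within 08:30–17:00: 11:45–12:00, 12:30–13:15, 14:00–14:30, 15:00–16:15.
Brynn free within 08:30–17:00: 08:30–10:30, 13:00–13:30, 14:45–15:15.
Liang ∩ Bob: 11:45–12:00, 12:30–12:45, 14:00–14:30, 15:00–15:15.
Liang ∩ Bob ∩ Brynn: 15:00–15:15.
Liang ∩ Bob ∩ Brynn ∩ Pablo: (none).
Liang ∩ Bob ∩ Brynn ∩ Pablo ∩ Ulrich: (none).
Liang ∩ Bob ∩ Brynn ∩ Pablo ∩ Ulrich ∩ Mina: (none).
Windows ≥ 75 min: (none).

none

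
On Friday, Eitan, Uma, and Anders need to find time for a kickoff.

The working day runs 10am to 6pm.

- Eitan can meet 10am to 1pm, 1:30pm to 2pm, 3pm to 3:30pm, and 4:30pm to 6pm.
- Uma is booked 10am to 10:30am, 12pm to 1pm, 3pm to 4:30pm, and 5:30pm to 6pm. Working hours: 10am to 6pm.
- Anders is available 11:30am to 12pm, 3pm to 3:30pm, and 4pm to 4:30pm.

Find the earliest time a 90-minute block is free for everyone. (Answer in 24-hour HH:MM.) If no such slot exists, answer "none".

Uma free within 10:00–18:00: 10:30–12:00, 13:00–15:00, 16:30–17:30.
Eitan ∩ Uma: 10:30–12:00, 13:30–14:00, 16:30–17:30.
Eitan ∩ Uma ∩ Anders: 11:30–12:00.
Windows ≥ 90 min: (none).

none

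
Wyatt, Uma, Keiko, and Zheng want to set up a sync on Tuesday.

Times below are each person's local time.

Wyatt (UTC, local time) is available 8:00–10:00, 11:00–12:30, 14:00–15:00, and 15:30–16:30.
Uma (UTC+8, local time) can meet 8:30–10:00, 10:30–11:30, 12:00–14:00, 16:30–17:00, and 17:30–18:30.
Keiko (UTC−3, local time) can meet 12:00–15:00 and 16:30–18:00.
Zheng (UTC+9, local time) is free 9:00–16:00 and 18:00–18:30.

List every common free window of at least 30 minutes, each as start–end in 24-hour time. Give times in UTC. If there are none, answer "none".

none

Wyatt → UTC: 08:00–10:00, 11:00–12:30, 14:00–15:00, 15:30–16:30.
Uma → UTC: 00:30–02:00, 02:30–03:30, 04:00–06:00, 08:30–09:00, 09:30–10:30.
Keiko → UTC: 15:00–18:00, 19:30–21:00.
Zheng → UTC: 00:00–07:00, 09:00–09:30.
Wyatt ∩ Uma: 08:30–09:00, 09:30–10:00.
Wyatt ∩ Uma ∩ Keiko: (none).
Wyatt ∩ Uma ∩ Keiko ∩ Zheng: (none).
Windows ≥ 30 min: (none).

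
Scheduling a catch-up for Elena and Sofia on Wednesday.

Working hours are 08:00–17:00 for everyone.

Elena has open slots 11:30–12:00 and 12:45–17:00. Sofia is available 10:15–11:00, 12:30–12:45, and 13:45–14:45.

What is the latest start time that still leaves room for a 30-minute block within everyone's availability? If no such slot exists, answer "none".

14:15

Elena ∩ Sofia: 13:45–14:45.
Windows ≥ 30 min: 13:45–14:45.
Latest start in the last window 13:45–14:45 is 14:45 − 30 min = 14:15.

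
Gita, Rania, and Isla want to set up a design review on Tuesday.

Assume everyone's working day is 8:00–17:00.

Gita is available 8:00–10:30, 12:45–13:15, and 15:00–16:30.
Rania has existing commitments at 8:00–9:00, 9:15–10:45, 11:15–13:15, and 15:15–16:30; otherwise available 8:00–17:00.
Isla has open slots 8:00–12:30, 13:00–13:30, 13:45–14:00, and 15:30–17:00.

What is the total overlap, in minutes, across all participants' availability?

Rania free within 08:00–17:00: 09:00–09:15, 10:45–11:15, 13:15–15:15, 16:30–17:00.
Gita ∩ Rania: 09:00–09:15, 15:00–15:15.
Gita ∩ Rania ∩ Isla: 09:00–09:15.
Total common minutes: 15.

15 minutes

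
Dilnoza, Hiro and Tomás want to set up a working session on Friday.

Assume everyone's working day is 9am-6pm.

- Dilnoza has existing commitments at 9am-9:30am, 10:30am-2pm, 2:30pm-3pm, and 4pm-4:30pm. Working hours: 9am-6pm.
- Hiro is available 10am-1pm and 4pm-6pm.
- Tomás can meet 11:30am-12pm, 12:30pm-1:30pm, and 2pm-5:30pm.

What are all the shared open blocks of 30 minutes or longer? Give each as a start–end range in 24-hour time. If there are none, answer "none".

16:30–17:30

Dilnoza free within 09:00–18:00: 09:30–10:30, 14:00–14:30, 15:00–16:00, 16:30–18:00.
Dilnoza ∩ Hiro: 10:00–10:30, 16:30–18:00.
Dilnoza ∩ Hiro ∩ Tomás: 16:30–17:30.
Windows ≥ 30 min: 16:30–17:30.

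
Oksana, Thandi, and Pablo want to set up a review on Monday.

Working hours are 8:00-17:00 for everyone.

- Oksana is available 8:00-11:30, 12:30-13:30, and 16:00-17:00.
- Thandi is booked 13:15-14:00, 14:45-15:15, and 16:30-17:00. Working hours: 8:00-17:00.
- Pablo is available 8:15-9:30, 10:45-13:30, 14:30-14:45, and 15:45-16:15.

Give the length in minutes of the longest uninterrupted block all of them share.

75 minutes

Thandi free within 08:00–17:00: 08:00–13:15, 14:00–14:45, 15:15–16:30.
Oksana ∩ Thandi: 08:00–11:30, 12:30–13:15, 16:00–16:30.
Oksana ∩ Thandi ∩ Pablo: 08:15–09:30, 10:45–11:30, 12:30–13:15, 16:00–16:15.
Common window lengths: 75, 45, 45, 15 min; longest is 75.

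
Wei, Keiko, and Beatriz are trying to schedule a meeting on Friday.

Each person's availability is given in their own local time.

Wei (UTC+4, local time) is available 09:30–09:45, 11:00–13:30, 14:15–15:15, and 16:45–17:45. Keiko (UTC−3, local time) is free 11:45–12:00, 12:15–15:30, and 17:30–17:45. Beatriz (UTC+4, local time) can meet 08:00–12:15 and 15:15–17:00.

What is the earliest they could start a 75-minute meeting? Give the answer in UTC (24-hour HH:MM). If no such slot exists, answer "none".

Wei → UTC: 05:30–05:45, 07:00–09:30, 10:15–11:15, 12:45–13:45.
Keiko → UTC: 14:45–15:00, 15:15–18:30, 20:30–20:45.
Beatriz → UTC: 04:00–08:15, 11:15–13:00.
Wei ∩ Keiko: (none).
Wei ∩ Keiko ∩ Beatriz: (none).
Windows ≥ 75 min: (none).

none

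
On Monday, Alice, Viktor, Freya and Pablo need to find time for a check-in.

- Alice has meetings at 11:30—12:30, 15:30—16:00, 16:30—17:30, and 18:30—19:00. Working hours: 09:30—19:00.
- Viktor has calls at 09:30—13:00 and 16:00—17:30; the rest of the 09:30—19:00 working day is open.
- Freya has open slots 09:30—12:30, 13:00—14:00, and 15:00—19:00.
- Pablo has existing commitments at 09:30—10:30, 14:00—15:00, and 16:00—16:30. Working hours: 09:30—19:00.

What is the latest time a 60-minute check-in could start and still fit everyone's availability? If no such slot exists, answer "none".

17:30

Alice free within 09:30–19:00: 09:30–11:30, 12:30–15:30, 16:00–16:30, 17:30–18:30.
Viktor free within 09:30–19:00: 13:00–16:00, 17:30–19:00.
Pablo free within 09:30–19:00: 10:30–14:00, 15:00–16:00, 16:30–19:00.
Alice ∩ Viktor: 13:00–15:30, 17:30–18:30.
Alice ∩ Viktor ∩ Freya: 13:00–14:00, 15:00–15:30, 17:30–18:30.
Alice ∩ Viktor ∩ Freya ∩ Pablo: 13:00–14:00, 15:00–15:30, 17:30–18:30.
Windows ≥ 60 min: 13:00–14:00, 17:30–18:30.
Latest start in the last window 17:30–18:30 is 18:30 − 60 min = 17:30.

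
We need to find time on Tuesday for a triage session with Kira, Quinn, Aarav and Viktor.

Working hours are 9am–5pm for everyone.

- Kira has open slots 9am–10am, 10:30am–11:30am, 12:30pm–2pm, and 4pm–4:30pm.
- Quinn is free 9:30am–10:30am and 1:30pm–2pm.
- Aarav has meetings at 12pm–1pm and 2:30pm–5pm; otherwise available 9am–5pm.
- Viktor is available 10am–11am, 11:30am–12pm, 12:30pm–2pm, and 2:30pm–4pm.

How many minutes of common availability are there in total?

30 minutes

Aarav free within 09:00–17:00: 09:00–12:00, 13:00–14:30.
Kira ∩ Quinn: 09:30–10:00, 13:30–14:00.
Kira ∩ Quinn ∩ Aarav: 09:30–10:00, 13:30–14:00.
Kira ∩ Quinn ∩ Aarav ∩ Viktor: 13:30–14:00.
Total common minutes: 30.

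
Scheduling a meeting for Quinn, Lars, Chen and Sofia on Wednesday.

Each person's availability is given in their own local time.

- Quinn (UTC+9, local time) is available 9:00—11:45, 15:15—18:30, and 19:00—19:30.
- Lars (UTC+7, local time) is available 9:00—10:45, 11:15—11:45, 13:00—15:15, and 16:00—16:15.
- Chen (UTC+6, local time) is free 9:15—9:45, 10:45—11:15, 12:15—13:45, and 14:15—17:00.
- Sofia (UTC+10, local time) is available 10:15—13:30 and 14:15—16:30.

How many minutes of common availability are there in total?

15 minutes

Quinn → UTC: 00:00–02:45, 06:15–09:30, 10:00–10:30.
Lars → UTC: 02:00–03:45, 04:15–04:45, 06:00–08:15, 09:00–09:15.
Chen → UTC: 03:15–03:45, 04:45–05:15, 06:15–07:45, 08:15–11:00.
Sofia → UTC: 00:15–03:30, 04:15–06:30.
Quinn ∩ Lars: 02:00–02:45, 06:15–08:15, 09:00–09:15.
Quinn ∩ Lars ∩ Chen: 06:15–07:45, 09:00–09:15.
Quinn ∩ Lars ∩ Chen ∩ Sofia: 06:15–06:30.
Total common minutes: 15.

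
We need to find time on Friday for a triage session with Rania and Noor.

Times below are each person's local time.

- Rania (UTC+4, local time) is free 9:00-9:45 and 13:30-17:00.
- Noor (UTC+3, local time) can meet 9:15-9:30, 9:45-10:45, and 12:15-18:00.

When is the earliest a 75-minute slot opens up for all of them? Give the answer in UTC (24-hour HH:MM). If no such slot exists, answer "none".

Rania → UTC: 05:00–05:45, 09:30–13:00.
Noor → UTC: 06:15–06:30, 06:45–07:45, 09:15–15:00.
Rania ∩ Noor: 09:30–13:00.
Windows ≥ 75 min: 09:30–13:00.
Earliest such window starts at 09:30.

09:30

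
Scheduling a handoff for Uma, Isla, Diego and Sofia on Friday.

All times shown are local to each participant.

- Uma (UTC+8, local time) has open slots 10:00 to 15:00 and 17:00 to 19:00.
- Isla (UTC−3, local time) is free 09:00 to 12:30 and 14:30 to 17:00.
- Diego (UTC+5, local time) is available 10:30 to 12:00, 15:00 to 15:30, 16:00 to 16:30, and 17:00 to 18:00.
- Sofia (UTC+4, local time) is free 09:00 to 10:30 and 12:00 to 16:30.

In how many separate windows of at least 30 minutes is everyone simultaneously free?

0

Uma → UTC: 02:00–07:00, 09:00–11:00.
Isla → UTC: 12:00–15:30, 17:30–20:00.
Diego → UTC: 05:30–07:00, 10:00–10:30, 11:00–11:30, 12:00–13:00.
Sofia → UTC: 05:00–06:30, 08:00–12:30.
Uma ∩ Isla: (none).
Uma ∩ Isla ∩ Diego: (none).
Uma ∩ Isla ∩ Diego ∩ Sofia: (none).
Windows ≥ 30 min: (none).
That's 0 windows.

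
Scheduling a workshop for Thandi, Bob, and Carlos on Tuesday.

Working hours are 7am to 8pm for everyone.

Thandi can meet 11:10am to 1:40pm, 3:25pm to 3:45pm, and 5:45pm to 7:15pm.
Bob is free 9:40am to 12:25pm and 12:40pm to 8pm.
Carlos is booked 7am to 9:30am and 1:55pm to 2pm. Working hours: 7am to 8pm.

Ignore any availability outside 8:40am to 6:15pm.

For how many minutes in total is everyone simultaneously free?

Carlos free within 07:00–20:00: 09:30–13:55, 14:00–20:00.
Thandi ∩ Bob: 11:10–12:25, 12:40–13:40, 15:25–15:45, 17:45–19:15.
Thandi ∩ Bob ∩ Carlos: 11:10–12:25, 12:40–13:40, 15:25–15:45, 17:45–19:15.
Restricted to 08:40–18:15: 11:10–12:25, 12:40–13:40, 15:25–15:45, 17:45–18:15.
Total common minutes: 75 + 60 + 20 + 30 = 185.

185 minutes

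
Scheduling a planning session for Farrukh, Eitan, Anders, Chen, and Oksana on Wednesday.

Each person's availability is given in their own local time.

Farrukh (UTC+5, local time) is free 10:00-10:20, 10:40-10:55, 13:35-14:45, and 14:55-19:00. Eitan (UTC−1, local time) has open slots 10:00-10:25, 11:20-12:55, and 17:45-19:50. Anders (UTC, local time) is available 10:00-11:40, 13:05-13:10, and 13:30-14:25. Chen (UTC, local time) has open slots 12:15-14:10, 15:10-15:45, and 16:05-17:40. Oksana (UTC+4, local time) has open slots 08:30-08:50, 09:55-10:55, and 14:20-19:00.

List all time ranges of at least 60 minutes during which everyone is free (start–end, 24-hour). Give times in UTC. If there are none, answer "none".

Farrukh → UTC: 05:00–05:20, 05:40–05:55, 08:35–09:45, 09:55–14:00.
Eitan → UTC: 11:00–11:25, 12:20–13:55, 18:45–20:50.
Anders → UTC: 10:00–11:40, 13:05–13:10, 13:30–14:25.
Chen → UTC: 12:15–14:10, 15:10–15:45, 16:05–17:40.
Oksana → UTC: 04:30–04:50, 05:55–06:55, 10:20–15:00.
Farrukh ∩ Eitan: 11:00–11:25, 12:20–13:55.
Farrukh ∩ Eitan ∩ Anders: 11:00–11:25, 13:05–13:10, 13:30–13:55.
Farrukh ∩ Eitan ∩ Anders ∩ Chen: 13:05–13:10, 13:30–13:55.
Farrukh ∩ Eitan ∩ Anders ∩ Chen ∩ Oksana: 13:05–13:10, 13:30–13:55.
Windows ≥ 60 min: (none).

none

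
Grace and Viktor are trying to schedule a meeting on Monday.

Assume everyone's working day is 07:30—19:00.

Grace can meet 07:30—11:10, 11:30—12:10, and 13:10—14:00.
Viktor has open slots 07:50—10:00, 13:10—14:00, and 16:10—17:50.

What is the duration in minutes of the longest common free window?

Grace ∩ Viktor: 07:50–10:00, 13:10–14:00.
Common window lengths: 130, 50 min; longest is 130.

130 minutes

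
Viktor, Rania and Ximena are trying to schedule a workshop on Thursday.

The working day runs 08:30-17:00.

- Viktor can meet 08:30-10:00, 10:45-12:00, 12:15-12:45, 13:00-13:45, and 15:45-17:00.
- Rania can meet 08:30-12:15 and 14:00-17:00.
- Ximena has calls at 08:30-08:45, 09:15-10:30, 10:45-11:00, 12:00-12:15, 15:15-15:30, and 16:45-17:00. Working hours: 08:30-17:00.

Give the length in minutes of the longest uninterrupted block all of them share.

Ximena free within 08:30–17:00: 08:45–09:15, 10:30–10:45, 11:00–12:00, 12:15–15:15, 15:30–16:45.
Viktor ∩ Rania: 08:30–10:00, 10:45–12:00, 15:45–17:00.
Viktor ∩ Rania ∩ Ximena: 08:45–09:15, 11:00–12:00, 15:45–16:45.
Common window lengths: 30, 60, 60 min; longest is 60.

60 minutes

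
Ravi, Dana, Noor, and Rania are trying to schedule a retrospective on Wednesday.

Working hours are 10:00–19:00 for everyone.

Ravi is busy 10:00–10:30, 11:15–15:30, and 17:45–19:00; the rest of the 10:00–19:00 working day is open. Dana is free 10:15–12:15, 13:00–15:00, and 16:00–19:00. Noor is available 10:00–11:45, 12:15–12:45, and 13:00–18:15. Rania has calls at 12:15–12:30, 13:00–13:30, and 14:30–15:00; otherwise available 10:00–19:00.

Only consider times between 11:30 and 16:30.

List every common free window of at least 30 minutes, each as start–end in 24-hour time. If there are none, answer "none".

16:00–16:30

Ravi free within 10:00–19:00: 10:30–11:15, 15:30–17:45.
Rania free within 10:00–19:00: 10:00–12:15, 12:30–13:00, 13:30–14:30, 15:00–19:00.
Ravi ∩ Dana: 10:30–11:15, 16:00–17:45.
Ravi ∩ Dana ∩ Noor: 10:30–11:15, 16:00–17:45.
Ravi ∩ Dana ∩ Noor ∩ Rania: 10:30–11:15, 16:00–17:45.
Restricted to 11:30–16:30: 16:00–16:30.
Windows ≥ 30 min: 16:00–16:30.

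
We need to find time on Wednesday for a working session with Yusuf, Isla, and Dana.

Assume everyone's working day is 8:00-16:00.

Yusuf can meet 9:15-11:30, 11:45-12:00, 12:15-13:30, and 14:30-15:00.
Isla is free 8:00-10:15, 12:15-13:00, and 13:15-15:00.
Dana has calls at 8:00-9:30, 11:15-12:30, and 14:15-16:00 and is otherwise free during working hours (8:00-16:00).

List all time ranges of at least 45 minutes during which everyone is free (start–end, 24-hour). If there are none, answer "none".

Dana free within 08:00–16:00: 09:30–11:15, 12:30–14:15.
Yusuf ∩ Isla: 09:15–10:15, 12:15–13:00, 13:15–13:30, 14:30–15:00.
Yusuf ∩ Isla ∩ Dana: 09:30–10:15, 12:30–13:00, 13:15–13:30.
Windows ≥ 45 min: 09:30–10:15.

09:30–10:15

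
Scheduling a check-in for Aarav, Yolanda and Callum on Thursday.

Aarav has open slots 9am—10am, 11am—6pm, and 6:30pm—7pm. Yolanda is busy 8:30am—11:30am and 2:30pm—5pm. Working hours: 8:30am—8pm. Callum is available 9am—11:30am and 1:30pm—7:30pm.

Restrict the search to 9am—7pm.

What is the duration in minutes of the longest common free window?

60 minutes

Yolanda free within 08:30–20:00: 11:30–14:30, 17:00–20:00.
Aarav ∩ Yolanda: 11:30–14:30, 17:00–18:00, 18:30–19:00.
Aarav ∩ Yolanda ∩ Callum: 13:30–14:30, 17:00–18:00, 18:30–19:00.
Restricted to 09:00–19:00: 13:30–14:30, 17:00–18:00, 18:30–19:00.
Common window lengths: 60, 60, 30 min; longest is 60.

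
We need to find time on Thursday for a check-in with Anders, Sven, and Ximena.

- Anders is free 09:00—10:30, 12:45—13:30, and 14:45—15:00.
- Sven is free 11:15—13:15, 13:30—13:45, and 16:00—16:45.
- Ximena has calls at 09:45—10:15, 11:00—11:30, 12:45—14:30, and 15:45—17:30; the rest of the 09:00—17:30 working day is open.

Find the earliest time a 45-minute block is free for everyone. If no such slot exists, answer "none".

none

Ximena free within 09:00–17:30: 09:00–09:45, 10:15–11:00, 11:30–12:45, 14:30–15:45.
Anders ∩ Sven: 12:45–13:15.
Anders ∩ Sven ∩ Ximena: (none).
Windows ≥ 45 min: (none).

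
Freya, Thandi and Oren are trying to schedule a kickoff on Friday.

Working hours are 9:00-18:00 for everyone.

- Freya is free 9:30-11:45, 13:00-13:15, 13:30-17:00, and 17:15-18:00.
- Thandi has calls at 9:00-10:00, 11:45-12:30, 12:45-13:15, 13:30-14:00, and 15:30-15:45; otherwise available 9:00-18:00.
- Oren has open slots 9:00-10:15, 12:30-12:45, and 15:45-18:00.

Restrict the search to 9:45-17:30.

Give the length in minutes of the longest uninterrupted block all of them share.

75 minutes

Thandi free within 09:00–18:00: 10:00–11:45, 12:30–12:45, 13:15–13:30, 14:00–15:30, 15:45–18:00.
Freya ∩ Thandi: 10:00–11:45, 14:00–15:30, 15:45–17:00, 17:15–18:00.
Freya ∩ Thandi ∩ Oren: 10:00–10:15, 15:45–17:00, 17:15–18:00.
Restricted to 09:45–17:30: 10:00–10:15, 15:45–17:00, 17:15–17:30.
Common window lengths: 15, 75, 15 min; longest is 75.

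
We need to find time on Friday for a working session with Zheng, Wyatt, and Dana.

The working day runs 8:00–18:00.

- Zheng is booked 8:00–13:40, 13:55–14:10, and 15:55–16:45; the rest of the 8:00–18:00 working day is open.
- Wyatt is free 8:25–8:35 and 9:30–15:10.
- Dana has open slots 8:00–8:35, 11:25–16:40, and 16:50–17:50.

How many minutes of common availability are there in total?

75 minutes

Zheng free within 08:00–18:00: 13:40–13:55, 14:10–15:55, 16:45–18:00.
Zheng ∩ Wyatt: 13:40–13:55, 14:10–15:10.
Zheng ∩ Wyatt ∩ Dana: 13:40–13:55, 14:10–15:10.
Total common minutes: 15 + 60 = 75.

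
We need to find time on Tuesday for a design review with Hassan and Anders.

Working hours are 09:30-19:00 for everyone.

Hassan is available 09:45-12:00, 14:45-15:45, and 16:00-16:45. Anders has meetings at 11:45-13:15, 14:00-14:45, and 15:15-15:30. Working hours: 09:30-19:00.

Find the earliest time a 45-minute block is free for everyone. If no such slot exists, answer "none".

Anders free within 09:30–19:00: 09:30–11:45, 13:15–14:00, 14:45–15:15, 15:30–19:00.
Hassan ∩ Anders: 09:45–11:45, 14:45–15:15, 15:30–15:45, 16:00–16:45.
Windows ≥ 45 min: 09:45–11:45, 16:00–16:45.
Earliest such window starts at 09:45.

09:45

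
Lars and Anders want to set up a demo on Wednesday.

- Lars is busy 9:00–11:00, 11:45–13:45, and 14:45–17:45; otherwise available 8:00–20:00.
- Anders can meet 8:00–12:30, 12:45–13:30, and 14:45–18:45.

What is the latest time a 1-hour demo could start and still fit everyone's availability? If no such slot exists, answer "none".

Lars free within 08:00–20:00: 08:00–09:00, 11:00–11:45, 13:45–14:45, 17:45–20:00.
Lars ∩ Anders: 08:00–09:00, 11:00–11:45, 17:45–18:45.
Windows ≥ 60 min: 08:00–09:00, 17:45–18:45.
Latest start in the last window 17:45–18:45 is 18:45 − 60 min = 17:45.

17:45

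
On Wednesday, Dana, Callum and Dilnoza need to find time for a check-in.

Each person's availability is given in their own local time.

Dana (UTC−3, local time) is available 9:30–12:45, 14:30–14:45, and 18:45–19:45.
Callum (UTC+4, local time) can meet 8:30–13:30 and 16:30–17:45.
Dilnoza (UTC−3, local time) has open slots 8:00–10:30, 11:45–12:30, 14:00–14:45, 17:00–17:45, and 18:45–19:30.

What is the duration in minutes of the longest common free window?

60 minutes

Dana → UTC: 12:30–15:45, 17:30–17:45, 21:45–22:45.
Callum → UTC: 04:30–09:30, 12:30–13:45.
Dilnoza → UTC: 11:00–13:30, 14:45–15:30, 17:00–17:45, 20:00–20:45, 21:45–22:30.
Dana ∩ Callum: 12:30–13:45.
Dana ∩ Callum ∩ Dilnoza: 12:30–13:30.
Single common window of 60 minutes.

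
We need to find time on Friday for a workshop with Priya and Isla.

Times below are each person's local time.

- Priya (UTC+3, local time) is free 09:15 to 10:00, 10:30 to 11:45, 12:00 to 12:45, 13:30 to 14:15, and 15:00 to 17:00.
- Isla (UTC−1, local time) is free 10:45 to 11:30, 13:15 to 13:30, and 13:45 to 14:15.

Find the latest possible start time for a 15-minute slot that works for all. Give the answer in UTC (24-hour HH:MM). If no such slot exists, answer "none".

Priya → UTC: 06:15–07:00, 07:30–08:45, 09:00–09:45, 10:30–11:15, 12:00–14:00.
Isla → UTC: 11:45–12:30, 14:15–14:30, 14:45–15:15.
Priya ∩ Isla: 12:00–12:30.
Windows ≥ 15 min: 12:00–12:30.
Latest start in the last window 12:00–12:30 is 12:30 − 15 min = 12:15.

12:15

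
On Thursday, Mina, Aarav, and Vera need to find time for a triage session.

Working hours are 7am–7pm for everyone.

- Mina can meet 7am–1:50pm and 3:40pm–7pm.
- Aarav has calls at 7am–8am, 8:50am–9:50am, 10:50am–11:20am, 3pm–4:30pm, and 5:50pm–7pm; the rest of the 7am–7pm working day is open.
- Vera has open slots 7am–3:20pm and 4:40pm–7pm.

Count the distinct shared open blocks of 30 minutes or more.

Aarav free within 07:00–19:00: 08:00–08:50, 09:50–10:50, 11:20–15:00, 16:30–17:50.
Mina ∩ Aarav: 08:00–08:50, 09:50–10:50, 11:20–13:50, 16:30–17:50.
Mina ∩ Aarav ∩ Vera: 08:00–08:50, 09:50–10:50, 11:20–13:50, 16:40–17:50.
Windows ≥ 30 min: 08:00–08:50, 09:50–10:50, 11:20–13:50, 16:40–17:50.
That's 4 windows.

4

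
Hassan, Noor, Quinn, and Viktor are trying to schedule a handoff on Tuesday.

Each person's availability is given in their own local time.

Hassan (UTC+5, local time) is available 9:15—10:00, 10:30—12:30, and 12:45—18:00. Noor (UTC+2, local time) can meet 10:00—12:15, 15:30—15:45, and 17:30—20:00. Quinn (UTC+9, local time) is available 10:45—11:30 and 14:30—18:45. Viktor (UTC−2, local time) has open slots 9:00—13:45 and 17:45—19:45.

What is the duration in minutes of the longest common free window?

Hassan → UTC: 04:15–05:00, 05:30–07:30, 07:45–13:00.
Noor → UTC: 08:00–10:15, 13:30–13:45, 15:30–18:00.
Quinn → UTC: 01:45–02:30, 05:30–09:45.
Viktor → UTC: 11:00–15:45, 19:45–21:45.
Hassan ∩ Noor: 08:00–10:15.
Hassan ∩ Noor ∩ Quinn: 08:00–09:45.
Hassan ∩ Noor ∩ Quinn ∩ Viktor: (none).
No common window.

0 minutes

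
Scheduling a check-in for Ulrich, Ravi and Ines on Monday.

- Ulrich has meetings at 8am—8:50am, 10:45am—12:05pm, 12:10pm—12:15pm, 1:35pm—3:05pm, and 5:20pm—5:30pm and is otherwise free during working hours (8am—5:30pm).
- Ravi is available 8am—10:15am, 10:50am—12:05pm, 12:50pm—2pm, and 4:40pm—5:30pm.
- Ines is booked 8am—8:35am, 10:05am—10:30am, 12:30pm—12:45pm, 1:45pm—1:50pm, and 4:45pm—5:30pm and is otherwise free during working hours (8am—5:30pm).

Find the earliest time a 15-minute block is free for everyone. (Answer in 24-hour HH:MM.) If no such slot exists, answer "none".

Ulrich free within 08:00–17:30: 08:50–10:45, 12:05–12:10, 12:15–13:35, 15:05–17:20.
Ines free within 08:00–17:30: 08:35–10:05, 10:30–12:30, 12:45–13:45, 13:50–16:45.
Ulrich ∩ Ravi: 08:50–10:15, 12:50–13:35, 16:40–17:20.
Ulrich ∩ Ravi ∩ Ines: 08:50–10:05, 12:50–13:35, 16:40–16:45.
Windows ≥ 15 min: 08:50–10:05, 12:50–13:35.
Earliest such window starts at 08:50.

08:50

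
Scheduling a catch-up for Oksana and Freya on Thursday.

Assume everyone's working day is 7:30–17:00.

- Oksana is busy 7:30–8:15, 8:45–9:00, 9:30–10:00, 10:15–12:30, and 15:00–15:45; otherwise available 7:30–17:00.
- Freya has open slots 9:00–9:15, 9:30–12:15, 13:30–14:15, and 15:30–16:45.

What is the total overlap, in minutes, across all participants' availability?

Oksana free within 07:30–17:00: 08:15–08:45, 09:00–09:30, 10:00–10:15, 12:30–15:00, 15:45–17:00.
Oksana ∩ Freya: 09:00–09:15, 10:00–10:15, 13:30–14:15, 15:45–16:45.
Total common minutes: 15 + 15 + 45 + 60 = 135.

135 minutes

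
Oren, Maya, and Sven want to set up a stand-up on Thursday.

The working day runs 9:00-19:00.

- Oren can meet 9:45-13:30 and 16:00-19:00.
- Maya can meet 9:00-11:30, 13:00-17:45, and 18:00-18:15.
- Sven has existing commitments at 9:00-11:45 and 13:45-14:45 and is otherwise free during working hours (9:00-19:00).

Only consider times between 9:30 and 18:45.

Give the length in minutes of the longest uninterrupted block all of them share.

Sven free within 09:00–19:00: 11:45–13:45, 14:45–19:00.
Oren ∩ Maya: 09:45–11:30, 13:00–13:30, 16:00–17:45, 18:00–18:15.
Oren ∩ Maya ∩ Sven: 13:00–13:30, 16:00–17:45, 18:00–18:15.
Restricted to 09:30–18:45: 13:00–13:30, 16:00–17:45, 18:00–18:15.
Common window lengths: 30, 105, 15 min; longest is 105.

105 minutes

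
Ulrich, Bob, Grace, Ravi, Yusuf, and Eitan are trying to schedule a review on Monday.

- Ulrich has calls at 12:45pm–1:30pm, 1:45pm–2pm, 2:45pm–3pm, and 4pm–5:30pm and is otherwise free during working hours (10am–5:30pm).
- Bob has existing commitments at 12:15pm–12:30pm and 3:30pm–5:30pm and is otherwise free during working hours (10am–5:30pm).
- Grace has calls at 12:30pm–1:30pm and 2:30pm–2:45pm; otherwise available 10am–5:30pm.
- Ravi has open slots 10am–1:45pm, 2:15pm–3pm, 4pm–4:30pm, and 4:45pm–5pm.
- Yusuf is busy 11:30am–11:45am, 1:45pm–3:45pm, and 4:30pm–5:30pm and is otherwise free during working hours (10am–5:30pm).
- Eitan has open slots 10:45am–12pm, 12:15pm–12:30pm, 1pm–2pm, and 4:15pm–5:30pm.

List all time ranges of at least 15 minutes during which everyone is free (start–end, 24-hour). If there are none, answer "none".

Ulrich free within 10:00–17:30: 10:00–12:45, 13:30–13:45, 14:00–14:45, 15:00–16:00.
Bob free within 10:00–17:30: 10:00–12:15, 12:30–15:30.
Grace free within 10:00–17:30: 10:00–12:30, 13:30–14:30, 14:45–17:30.
Yusuf free within 10:00–17:30: 10:00–11:30, 11:45–13:45, 15:45–16:30.
Ulrich ∩ Bob: 10:00–12:15, 12:30–12:45, 13:30–13:45, 14:00–14:45, 15:00–15:30.
Ulrich ∩ Bob ∩ Grace: 10:00–12:15, 13:30–13:45, 14:00–14:30, 15:00–15:30.
Ulrich ∩ Bob ∩ Grace ∩ Ravi: 10:00–12:15, 13:30–13:45, 14:15–14:30.
Ulrich ∩ Bob ∩ Grace ∩ Ravi ∩ Yusuf: 10:00–11:30, 11:45–12:15, 13:30–13:45.
Ulrich ∩ Bob ∩ Grace ∩ Ravi ∩ Yusuf ∩ Eitan: 10:45–11:30, 11:45–12:00, 13:30–13:45.
Windows ≥ 15 min: 10:45–11:30, 11:45–12:00, 13:30–13:45.

10:45–11:30, 11:45–12:00, 13:30–13:45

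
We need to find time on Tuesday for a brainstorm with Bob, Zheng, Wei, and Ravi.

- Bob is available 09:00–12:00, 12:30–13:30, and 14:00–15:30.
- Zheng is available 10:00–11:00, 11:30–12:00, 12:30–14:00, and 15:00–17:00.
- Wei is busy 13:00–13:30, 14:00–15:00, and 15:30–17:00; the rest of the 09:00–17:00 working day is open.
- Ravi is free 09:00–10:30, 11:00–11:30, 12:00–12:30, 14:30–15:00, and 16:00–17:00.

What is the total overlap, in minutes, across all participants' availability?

Wei free within 09:00–17:00: 09:00–13:00, 13:30–14:00, 15:00–15:30.
Bob ∩ Zheng: 10:00–11:00, 11:30–12:00, 12:30–13:30, 15:00–15:30.
Bob ∩ Zheng ∩ Wei: 10:00–11:00, 11:30–12:00, 12:30–13:00, 15:00–15:30.
Bob ∩ Zheng ∩ Wei ∩ Ravi: 10:00–10:30.
Total common minutes: 30.

30 minutes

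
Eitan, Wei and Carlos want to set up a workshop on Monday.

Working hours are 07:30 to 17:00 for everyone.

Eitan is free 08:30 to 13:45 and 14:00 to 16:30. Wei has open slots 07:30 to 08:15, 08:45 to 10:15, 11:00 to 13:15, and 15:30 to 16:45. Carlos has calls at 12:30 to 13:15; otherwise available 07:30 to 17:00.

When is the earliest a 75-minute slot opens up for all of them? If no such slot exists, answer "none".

Carlos free within 07:30–17:00: 07:30–12:30, 13:15–17:00.
Eitan ∩ Wei: 08:45–10:15, 11:00–13:15, 15:30–16:30.
Eitan ∩ Wei ∩ Carlos: 08:45–10:15, 11:00–12:30, 15:30–16:30.
Windows ≥ 75 min: 08:45–10:15, 11:00–12:30.
Earliest such window starts at 08:45.

08:45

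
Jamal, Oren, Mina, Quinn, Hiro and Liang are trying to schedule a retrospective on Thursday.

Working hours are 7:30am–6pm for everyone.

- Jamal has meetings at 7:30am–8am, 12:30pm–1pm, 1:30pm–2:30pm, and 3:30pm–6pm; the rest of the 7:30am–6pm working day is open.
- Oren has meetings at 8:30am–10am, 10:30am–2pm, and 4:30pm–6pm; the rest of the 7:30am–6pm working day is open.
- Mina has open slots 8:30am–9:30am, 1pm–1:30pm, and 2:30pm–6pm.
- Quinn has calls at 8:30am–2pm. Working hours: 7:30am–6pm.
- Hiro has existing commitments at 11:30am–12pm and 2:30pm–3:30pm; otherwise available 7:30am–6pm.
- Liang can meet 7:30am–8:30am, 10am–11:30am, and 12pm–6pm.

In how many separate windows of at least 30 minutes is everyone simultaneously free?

0

Jamal free within 07:30–18:00: 08:00–12:30, 13:00–13:30, 14:30–15:30.
Oren free within 07:30–18:00: 07:30–08:30, 10:00–10:30, 14:00–16:30.
Quinn free within 07:30–18:00: 07:30–08:30, 14:00–18:00.
Hiro free within 07:30–18:00: 07:30–11:30, 12:00–14:30, 15:30–18:00.
Jamal ∩ Oren: 08:00–08:30, 10:00–10:30, 14:30–15:30.
Jamal ∩ Oren ∩ Mina: 14:30–15:30.
Jamal ∩ Oren ∩ Mina ∩ Quinn: 14:30–15:30.
Jamal ∩ Oren ∩ Mina ∩ Quinn ∩ Hiro: (none).
Jamal ∩ Oren ∩ Mina ∩ Quinn ∩ Hiro ∩ Liang: (none).
Windows ≥ 30 min: (none).
That's 0 windows.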